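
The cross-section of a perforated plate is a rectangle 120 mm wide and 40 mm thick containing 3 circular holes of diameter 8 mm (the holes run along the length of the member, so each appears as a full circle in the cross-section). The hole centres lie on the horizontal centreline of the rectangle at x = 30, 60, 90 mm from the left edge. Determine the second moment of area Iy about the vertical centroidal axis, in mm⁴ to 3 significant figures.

Iy ≈ 5.67 × 10⁶ mm⁴

Treat the section as a set of non-overlapping primitives; coordinates are from the bounding-box lower-left.
Plate: 120 × 40, A = 4 800 mm², x = 60 mm, Ī = 5 760 000 mm⁴.
Hole 1 (subtracted): ⌀8, A = 50.265 mm², x = 30 mm, Ī = 201.06 mm⁴.
Hole 2 (subtracted): ⌀8, A = 50.265 mm², x = 60 mm, Ī = 201.06 mm⁴.
Hole 3 (subtracted): ⌀8, A = 50.265 mm², x = 90 mm, Ī = 201.06 mm⁴.
By symmetry the centroid is at mid-width, x̄ = 60 mm.
Transfer each piece to the vertical centroidal axis using Ī + A·d² with d = x − 60:
  plate: d = 0 mm → contributes +5 760 000 mm⁴
  hole 1: d = -30 mm → contributes −45 440 mm⁴
  hole 2: d = 0 mm → contributes −201.06 mm⁴
  hole 3: d = 30 mm → contributes −45 440 mm⁴
Total I = 5 668 919 mm⁴.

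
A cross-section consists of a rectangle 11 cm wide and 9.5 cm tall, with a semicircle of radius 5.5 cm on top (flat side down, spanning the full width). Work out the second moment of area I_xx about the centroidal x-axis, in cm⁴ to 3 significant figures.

I_xx ≈ 2530 cm⁴

Treat the section as a set of non-overlapping primitives; coordinates are from the bounding-box lower-left.
Rectangular body: 11 × 9.5, A = 104.5 cm², y = 4.75 cm, Ī = 785.93 cm⁴.
Semicircular cap: semicircle r = 5.5, A = 47.517 cm², y = 11.834 cm, Ī = 100.43 cm⁴.
Centroid: ȳ = ΣA·y / ΣA = 6.9644 cm.
Transfer each piece to the centroidal x-axis using Ī + A·d² with d = y − 6.9644:
  rectangular body: d = -2.2144 cm → contributes +1298.3 cm⁴
  semicircular cap: d = 4.8699 cm → contributes +1227.3 cm⁴
Total I = 2525.7 cm⁴.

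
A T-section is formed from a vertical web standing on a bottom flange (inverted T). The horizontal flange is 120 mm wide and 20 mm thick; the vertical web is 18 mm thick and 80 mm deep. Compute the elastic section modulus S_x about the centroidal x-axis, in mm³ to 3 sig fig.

S_x ≈ 4.35 × 10⁴ mm³

Treat the section as a set of non-overlapping primitives; coordinates are from the bounding-box lower-left.
Flange: 120 × 20, A = 2 400 mm², y = 10 mm, Ī = 80 000 mm⁴.
Web: 18 × 80, A = 1 440 mm², y = 60 mm, Ī = 768 000 mm⁴.
Centroid: ȳ = ΣA·y / ΣA = 28.75 mm.
Transfer each piece to the centroidal x-axis using Ī + A·d² with d = y − 28.75:
  flange: d = -18.75 mm → contributes +923 750 mm⁴
  web: d = 31.25 mm → contributes +2 174 250 mm⁴
Total I = 3 098 000 mm⁴.
Extreme fibre distance c = 71.25 mm; S = I/c = 43 481 mm³.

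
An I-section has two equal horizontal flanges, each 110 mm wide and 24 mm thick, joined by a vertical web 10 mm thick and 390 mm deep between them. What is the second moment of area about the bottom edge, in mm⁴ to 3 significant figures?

Break the section into simple shapes (no overlaps), measuring from the bottom-left corner of the bounding box.
Bottom flange: 110 × 24, A = 2 640 mm², y = 12 mm, Ī = 126 720 mm⁴.
Web: 10 × 390, A = 3 900 mm², y = 219 mm, Ī = 49 432 500 mm⁴.
Top flange: 110 × 24, A = 2 640 mm², y = 426 mm, Ī = 126 720 mm⁴.
Transfer each piece to a horizontal axis along the bottom face using Ī + A·d² with d = y − 0:
  bottom flange: d = 12 mm → contributes +506 880 mm⁴
  web: d = 219 mm → contributes +236 480 400 mm⁴
  top flange: d = 426 mm → contributes +479 223 360 mm⁴
Total I = 716 210 640 mm⁴.

I_base ≈ 7.16 × 10⁸ mm⁴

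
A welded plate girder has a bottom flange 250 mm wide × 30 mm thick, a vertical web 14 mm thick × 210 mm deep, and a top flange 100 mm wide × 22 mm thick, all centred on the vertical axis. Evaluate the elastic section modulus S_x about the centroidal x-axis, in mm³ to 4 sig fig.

Treat the section as a set of non-overlapping primitives; coordinates are from the bounding-box lower-left.
Bottom plate: 250 × 30, A = 7 500 mm², y = 15 mm, Ī = 562 500 mm⁴.
Web plate: 14 × 210, A = 2 940 mm², y = 135 mm, Ī = 10 804 500 mm⁴.
Top plate: 100 × 22, A = 2 200 mm², y = 251 mm, Ī = 88733.3 mm⁴.
Centroid: ȳ = ΣA·y / ΣA = 83.9873 mm.
Transfer each piece to the centroidal x-axis using Ī + A·d² with d = y − 83.9873:
  bottom plate: d = -68.9873 mm → contributes +36 256 900 mm⁴
  web plate: d = 51.0127 mm → contributes +18 455 236 mm⁴
  top plate: d = 167.013 mm → contributes +61 453 835 mm⁴
Total I = 116 165 971 mm⁴.
Extreme fibre distance c = 178.013 mm; S = I/c = 652 571 mm³.

S_x ≈ 6.526 × 10⁵ mm³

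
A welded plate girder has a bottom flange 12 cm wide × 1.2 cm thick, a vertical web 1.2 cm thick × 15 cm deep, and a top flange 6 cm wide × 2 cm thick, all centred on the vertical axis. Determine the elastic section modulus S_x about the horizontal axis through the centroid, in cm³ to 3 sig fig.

S_x ≈ 219 cm³

Split into non-overlapping primitives; take the origin at the lower-left of the bounding box.
Bottom plate: 12 × 1.2, A = 14.4 cm², y = 0.6 cm, Ī = 1.728 cm⁴.
Web plate: 1.2 × 15, A = 18 cm², y = 8.7 cm, Ī = 337.5 cm⁴.
Top plate: 6 × 2, A = 12 cm², y = 17.2 cm, Ī = 4 cm⁴.
Centroid: ȳ = ΣA·y / ΣA = 8.3703 cm.
Transfer each piece to the horizontal axis through the centroid using Ī + A·d² with d = y − 8.3703:
  bottom plate: d = -7.7703 cm → contributes +871.16 cm⁴
  web plate: d = 0.32973 cm → contributes +339.46 cm⁴
  top plate: d = 8.8297 cm → contributes +939.57 cm⁴
Total I = 2150.2 cm⁴.
Extreme fibre distance c = 9.8297 cm; S = I/c = 218.74 cm³.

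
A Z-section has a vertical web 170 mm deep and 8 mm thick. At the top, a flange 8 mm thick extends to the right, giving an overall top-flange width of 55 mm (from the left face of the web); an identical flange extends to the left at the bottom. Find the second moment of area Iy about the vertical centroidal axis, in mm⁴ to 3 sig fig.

Iy ≈ 7.14 × 10⁵ mm⁴

Decompose the section into non-overlapping parts with the origin at the bottom-left of its bounding rectangle.
Web: 8 × 170, A = 1 360 mm², x = 51 mm, Ī = 7253.3 mm⁴.
Top flange (beyond web): 47 × 8, A = 376 mm², x = 78.5 mm, Ī = 69 215 mm⁴.
Bottom flange (beyond web): 47 × 8, A = 376 mm², x = 23.5 mm, Ī = 69 215 mm⁴.
Centroid: x̄ = ΣA·x / ΣA = 51 mm.
Transfer each piece to the vertical centroidal axis using Ī + A·d² with d = x − 51:
  web: d = 0 mm → contributes +7253.3 mm⁴
  top flange (beyond web): d = 27.5 mm → contributes +353 565 mm⁴
  bottom flange (beyond web): d = -27.5 mm → contributes +353 565 mm⁴
Total I = 714 384 mm⁴.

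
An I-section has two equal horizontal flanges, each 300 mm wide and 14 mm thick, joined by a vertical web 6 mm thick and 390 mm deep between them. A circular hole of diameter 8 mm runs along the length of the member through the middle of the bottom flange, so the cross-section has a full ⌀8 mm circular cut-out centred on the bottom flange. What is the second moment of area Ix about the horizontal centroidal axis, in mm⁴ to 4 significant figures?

Treat the section as a set of non-overlapping primitives; coordinates are from the bounding-box lower-left.
Bottom flange: 300 × 14, A = 4 200 mm², y = 7 mm, Ī = 68 600 mm⁴.
Web: 6 × 390, A = 2 340 mm², y = 209 mm, Ī = 29 659 500 mm⁴.
Top flange: 300 × 14, A = 4 200 mm², y = 411 mm, Ī = 68 600 mm⁴.
Hole (subtracted): ⌀8, A = 50.2655 mm², y = 7 mm, Ī = 201.062 mm⁴.
Centroid: ȳ = ΣA·y / ΣA = 209.95 mm.
Transfer each piece to the horizontal centroidal axis using Ī + A·d² with d = y − 209.95:
  bottom flange: d = -202.95 mm → contributes +173 060 892 mm⁴
  web: d = -0.949848 mm → contributes +29 661 611 mm⁴
  top flange: d = 201.05 mm → contributes +169 837 486 mm⁴
  hole: d = -202.95 mm → contributes −2 070 568 mm⁴
Total I = 370 489 422 mm⁴.

Ix ≈ 3.705 × 10⁸ mm⁴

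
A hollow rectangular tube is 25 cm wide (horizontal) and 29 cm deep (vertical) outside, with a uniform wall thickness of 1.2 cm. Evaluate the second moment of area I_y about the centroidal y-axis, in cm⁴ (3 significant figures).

Decompose the section into non-overlapping parts with the origin at the bottom-left of its bounding rectangle.
Outer rectangle: 25 × 29, A = 725 cm², x = 12.5 cm, Ī = 37 760 cm⁴.
Inner void (subtracted): 22.6 × 26.6, A = 601.16 cm², x = 12.5 cm, Ī = 25 587 cm⁴.
By symmetry the centroid is at mid-width, x̄ = 12.5 cm.
All pieces are centred on the centroidal y-axis, so I = ΣĪ (holes subtracted) = 12 173 cm⁴.

I_y ≈ 1.22 × 10⁴ cm⁴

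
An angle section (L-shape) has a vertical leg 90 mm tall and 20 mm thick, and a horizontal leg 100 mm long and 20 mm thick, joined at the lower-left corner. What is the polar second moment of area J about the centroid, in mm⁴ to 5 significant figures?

J ≈ 5.3370 × 10⁶ mm⁴

Treat the section as a set of non-overlapping primitives; coordinates are from the bounding-box lower-left.
Vertical leg: 20 × 90, A = 1 800 mm², y = 45 mm, Ī = 1 215 000 mm⁴.
Horizontal leg (remainder): 80 × 20, A = 1 600 mm², y = 10 mm, Ī = 53333.33 mm⁴.
Centroid: ȳ = ΣA·y / ΣA = 28.52941 mm.
Transfer each piece to the centroidal x-axis using Ī + A·d² with d = y − 28.52941:
  vertical leg: d = 16.47059 mm → contributes +1 703 304 mm⁴
  horizontal leg (remainder): d = -18.52941 mm → contributes +602675.9 mm⁴
Total I = 2 305 980 mm⁴.
For the y-axis: x̄ = 33.52941 mm.
Repeating about the centroidal y-axis gives I_y = 3 030 980 mm⁴.
Polar second moment: J = I_x + I_y = 5 336 961 mm⁴.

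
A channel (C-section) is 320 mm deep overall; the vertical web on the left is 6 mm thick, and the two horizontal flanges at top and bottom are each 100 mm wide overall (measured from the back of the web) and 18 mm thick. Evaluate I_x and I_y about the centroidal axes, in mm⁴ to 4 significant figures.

I_x ≈ 9.363 × 10⁷ mm⁴, I_y ≈ 5.560 × 10⁶ mm⁴

Treat the section as a set of non-overlapping primitives; coordinates are from the bounding-box lower-left.
Web: 6 × 320, A = 1 920 mm², y = 160 mm, Ī = 16 384 000 mm⁴.
Top flange (beyond web): 94 × 18, A = 1 692 mm², y = 311 mm, Ī = 45 684 mm⁴.
Bottom flange (beyond web): 94 × 18, A = 1 692 mm², y = 9 mm, Ī = 45 684 mm⁴.
By symmetry the centroid is at mid-height, ȳ = 160 mm.
Transfer each piece to the centroidal x-axis using Ī + A·d² with d = y − 160:
  web: d = 0 mm → contributes +16 384 000 mm⁴
  top flange (beyond web): d = 151 mm → contributes +38 624 976 mm⁴
  bottom flange (beyond web): d = -151 mm → contributes +38 624 976 mm⁴
Total I = 93 633 952 mm⁴.
For the y-axis: x̄ = 34.9005 mm.
Repeating about the centroidal y-axis gives I_y = 5 559 955 mm⁴.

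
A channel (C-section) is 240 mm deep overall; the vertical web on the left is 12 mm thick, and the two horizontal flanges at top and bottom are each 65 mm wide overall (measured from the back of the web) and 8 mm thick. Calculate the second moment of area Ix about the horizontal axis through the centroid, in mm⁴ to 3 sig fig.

Ix ≈ 2.52 × 10⁷ mm⁴

Treat the section as a set of non-overlapping primitives; coordinates are from the bounding-box lower-left.
Web: 12 × 240, A = 2 880 mm², y = 120 mm, Ī = 13 824 000 mm⁴.
Top flange (beyond web): 53 × 8, A = 424 mm², y = 236 mm, Ī = 2261.3 mm⁴.
Bottom flange (beyond web): 53 × 8, A = 424 mm², y = 4 mm, Ī = 2261.3 mm⁴.
By symmetry the centroid is at mid-height, ȳ = 120 mm.
Transfer each piece to the horizontal axis through the centroid using Ī + A·d² with d = y − 120:
  web: d = 0 mm → contributes +13 824 000 mm⁴
  top flange (beyond web): d = 116 mm → contributes +5 707 605 mm⁴
  bottom flange (beyond web): d = -116 mm → contributes +5 707 605 mm⁴
Total I = 25 239 211 mm⁴.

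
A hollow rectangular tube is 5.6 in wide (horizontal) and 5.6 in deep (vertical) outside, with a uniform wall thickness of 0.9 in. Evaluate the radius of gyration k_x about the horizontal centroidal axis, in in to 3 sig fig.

k_x ≈ 1.95 in

Decompose the section into non-overlapping parts with the origin at the bottom-left of its bounding rectangle.
Outer rectangle: 5.6 × 5.6, A = 31.36 in², y = 2.8 in, Ī = 81.954 in⁴.
Inner void (subtracted): 3.8 × 3.8, A = 14.44 in², y = 2.8 in, Ī = 17.376 in⁴.
By symmetry the centroid is at mid-height, ȳ = 2.8 in.
All pieces are centred on the horizontal centroidal axis, so I = ΣĪ (holes subtracted) = 64.578 in⁴.
Radius of gyration: k = √(I/A) = √(64.578 / 16.92) = 1.9536 in.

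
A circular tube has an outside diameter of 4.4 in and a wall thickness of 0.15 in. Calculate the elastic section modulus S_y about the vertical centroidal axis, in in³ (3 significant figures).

S_y ≈ 2.06 in³

Split into non-overlapping primitives; take the origin at the lower-left of the bounding box.
Outer circle: ⌀4.4, A = 15.205 in², x = 2.2 in, Ī = 18.398 in⁴.
Bore (subtracted): ⌀4.1, A = 13.203 in², x = 2.2 in, Ī = 13.871 in⁴.
By symmetry the centroid is at mid-width, x̄ = 2.2 in.
All pieces are centred on the vertical centroidal axis, so I = ΣĪ (holes subtracted) = 4.5275 in⁴.
Extreme fibre distance c = 2.2 in; S = I/c = 2.058 in³.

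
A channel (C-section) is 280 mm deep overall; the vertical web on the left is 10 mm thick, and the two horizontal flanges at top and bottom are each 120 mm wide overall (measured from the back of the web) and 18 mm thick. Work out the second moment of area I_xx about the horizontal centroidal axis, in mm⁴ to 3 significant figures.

Decompose the section into non-overlapping parts with the origin at the bottom-left of its bounding rectangle.
Web: 10 × 280, A = 2 800 mm², y = 140 mm, Ī = 18 293 333 mm⁴.
Top flange (beyond web): 110 × 18, A = 1 980 mm², y = 271 mm, Ī = 53 460 mm⁴.
Bottom flange (beyond web): 110 × 18, A = 1 980 mm², y = 9 mm, Ī = 53 460 mm⁴.
By symmetry the centroid is at mid-height, ȳ = 140 mm.
Transfer each piece to the horizontal centroidal axis using Ī + A·d² with d = y − 140:
  web: d = 0 mm → contributes +18 293 333 mm⁴
  top flange (beyond web): d = 131 mm → contributes +34 032 240 mm⁴
  bottom flange (beyond web): d = -131 mm → contributes +34 032 240 mm⁴
Total I = 86 357 813 mm⁴.

I_xx ≈ 8.64 × 10⁷ mm⁴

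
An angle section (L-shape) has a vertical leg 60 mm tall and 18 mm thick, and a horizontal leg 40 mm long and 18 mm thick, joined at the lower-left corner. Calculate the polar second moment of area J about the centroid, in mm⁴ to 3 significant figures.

Decompose the section into non-overlapping parts with the origin at the bottom-left of its bounding rectangle.
Vertical leg: 18 × 60, A = 1 080 mm², y = 30 mm, Ī = 324 000 mm⁴.
Horizontal leg (remainder): 22 × 18, A = 396 mm², y = 9 mm, Ī = 10 692 mm⁴.
Centroid: ȳ = ΣA·y / ΣA = 24.366 mm.
Transfer each piece to the centroidal x-axis using Ī + A·d² with d = y − 24.366:
  vertical leg: d = 5.6341 mm → contributes +358 283 mm⁴
  horizontal leg (remainder): d = -15.366 mm → contributes +104 191 mm⁴
Total I = 462 474 mm⁴.
For the y-axis: x̄ = 14.366 mm.
Repeating about the centroidal y-axis gives I_y = 161 034 mm⁴.
Polar second moment: J = I_x + I_y = 623 509 mm⁴.

J ≈ 6.24 × 10⁵ mm⁴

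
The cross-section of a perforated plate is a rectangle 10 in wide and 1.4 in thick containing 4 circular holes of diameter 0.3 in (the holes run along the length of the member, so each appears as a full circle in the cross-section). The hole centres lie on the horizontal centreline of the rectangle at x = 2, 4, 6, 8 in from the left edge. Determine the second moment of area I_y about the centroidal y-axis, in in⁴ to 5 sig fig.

I_y ≈ 115.25 in⁴

Break the section into simple shapes (no overlaps), measuring from the bottom-left corner of the bounding box.
Plate: 10 × 1.4, A = 14 in², x = 5 in, Ī = 116.6667 in⁴.
Hole 1 (subtracted): ⌀0.3, A = 0.07068583 in², x = 2 in, Ī = 0.0003976078 in⁴.
Hole 2 (subtracted): ⌀0.3, A = 0.07068583 in², x = 4 in, Ī = 0.0003976078 in⁴.
Hole 3 (subtracted): ⌀0.3, A = 0.07068583 in², x = 6 in, Ī = 0.0003976078 in⁴.
Hole 4 (subtracted): ⌀0.3, A = 0.07068583 in², x = 8 in, Ī = 0.0003976078 in⁴.
By symmetry the centroid is at mid-width, x̄ = 5 in.
Transfer each piece to the centroidal y-axis using Ī + A·d² with d = x − 5:
  plate: d = 0 in → contributes +116.6667 in⁴
  hole 1: d = -3 in → contributes −0.6365701 in⁴
  hole 2: d = -1 in → contributes −0.07108344 in⁴
  hole 3: d = 1 in → contributes −0.07108344 in⁴
  hole 4: d = 3 in → contributes −0.6365701 in⁴
Total I = 115.2514 in⁴.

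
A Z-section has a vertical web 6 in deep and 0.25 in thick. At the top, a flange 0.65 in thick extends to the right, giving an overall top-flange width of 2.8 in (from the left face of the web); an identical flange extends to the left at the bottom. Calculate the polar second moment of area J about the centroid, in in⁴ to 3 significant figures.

J ≈ 36.6 in⁴

Treat the section as a set of non-overlapping primitives; coordinates are from the bounding-box lower-left.
Web: 0.25 × 6, A = 1.5 in², y = 3 in, Ī = 4.5 in⁴.
Top flange (beyond web): 2.55 × 0.65, A = 1.6575 in², y = 5.675 in, Ī = 0.058358 in⁴.
Bottom flange (beyond web): 2.55 × 0.65, A = 1.6575 in², y = 0.325 in, Ī = 0.058358 in⁴.
Centroid: ȳ = ΣA·y / ΣA = 3 in.
Transfer each piece to the centroidal x-axis using Ī + A·d² with d = y − 3:
  web: d = 0 in → contributes +4.5 in⁴
  top flange (beyond web): d = 2.675 in → contributes +11.919 in⁴
  bottom flange (beyond web): d = -2.675 in → contributes +11.919 in⁴
Total I = 28.338 in⁴.
For the y-axis: x̄ = 2.675 in.
Repeating about the centroidal y-axis gives I_y = 8.3015 in⁴.
Polar second moment: J = I_x + I_y = 36.639 in⁴.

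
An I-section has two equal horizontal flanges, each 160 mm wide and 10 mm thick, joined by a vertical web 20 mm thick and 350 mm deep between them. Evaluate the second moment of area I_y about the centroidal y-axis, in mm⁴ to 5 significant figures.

I_y ≈ 7.0600 × 10⁶ mm⁴

Split into non-overlapping primitives; take the origin at the lower-left of the bounding box.
Bottom flange: 160 × 10, A = 1 600 mm², x = 80 mm, Ī = 3 413 333 mm⁴.
Web: 20 × 350, A = 7 000 mm², x = 80 mm, Ī = 233333.3 mm⁴.
Top flange: 160 × 10, A = 1 600 mm², x = 80 mm, Ī = 3 413 333 mm⁴.
By symmetry the centroid is at mid-width, x̄ = 80 mm.
All pieces are centred on the centroidal y-axis, so I = ΣĪ = 7 060 000 mm⁴.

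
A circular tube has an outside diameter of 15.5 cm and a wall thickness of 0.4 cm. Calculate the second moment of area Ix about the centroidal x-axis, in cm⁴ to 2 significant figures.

Ix ≈ 540 cm⁴

Treat the section as a set of non-overlapping primitives; coordinates are from the bounding-box lower-left.
Outer circle: ⌀15.5, A = 188.7 cm², y = 7.75 cm, Ī = 2 833 cm⁴.
Bore (subtracted): ⌀14.7, A = 169.7 cm², y = 7.75 cm, Ī = 2 292 cm⁴.
By symmetry the centroid is at mid-height, ȳ = 7.75 cm.
All pieces are centred on the centroidal x-axis, so I = ΣĪ (holes subtracted) = 541.2 cm⁴.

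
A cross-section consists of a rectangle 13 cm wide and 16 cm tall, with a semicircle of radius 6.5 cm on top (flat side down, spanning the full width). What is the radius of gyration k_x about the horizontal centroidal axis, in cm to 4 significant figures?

Split into non-overlapping primitives; take the origin at the lower-left of the bounding box.
Rectangular body: 13 × 16, A = 208 cm², y = 8 cm, Ī = 4437.33 cm⁴.
Semicircular cap: semicircle r = 6.5, A = 66.3661 cm², y = 18.7587 cm, Ī = 195.923 cm⁴.
Centroid: ȳ = ΣA·y / ΣA = 10.6024 cm.
Transfer each piece to the horizontal centroidal axis using Ī + A·d² with d = y − 10.6024:
  rectangular body: d = -2.60241 cm → contributes +5846.02 cm⁴
  semicircular cap: d = 8.15628 cm → contributes +4610.92 cm⁴
Total I = 10456.9 cm⁴.
Radius of gyration: k = √(I/A) = √(10456.9 / 274.366) = 6.17358 cm.

k_x ≈ 6.174 cm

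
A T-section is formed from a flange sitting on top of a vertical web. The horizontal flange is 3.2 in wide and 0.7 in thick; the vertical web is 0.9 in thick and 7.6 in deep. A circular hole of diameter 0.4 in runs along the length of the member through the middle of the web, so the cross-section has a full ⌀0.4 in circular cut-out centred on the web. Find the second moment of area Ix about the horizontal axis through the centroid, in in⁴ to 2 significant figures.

Break the section into simple shapes (no overlaps), measuring from the bottom-left corner of the bounding box.
Flange: 3.2 × 0.7, A = 2.24 in², y = 7.95 in, Ī = 0.09147 in⁴.
Web: 0.9 × 7.6, A = 6.84 in², y = 3.8 in, Ī = 32.92 in⁴.
Hole (subtracted): ⌀0.4, A = 0.1257 in², y = 3.8 in, Ī = 0.001257 in⁴.
Centroid: ȳ = ΣA·y / ΣA = 4.838 in.
Transfer each piece to the horizontal axis through the centroid using Ī + A·d² with d = y − 4.838:
  flange: d = 3.112 in → contributes +21.78 in⁴
  web: d = -1.038 in → contributes +40.3 in⁴
  hole: d = -1.038 in → contributes −0.1367 in⁴
Total I = 61.94 in⁴.

Ix ≈ 62 in⁴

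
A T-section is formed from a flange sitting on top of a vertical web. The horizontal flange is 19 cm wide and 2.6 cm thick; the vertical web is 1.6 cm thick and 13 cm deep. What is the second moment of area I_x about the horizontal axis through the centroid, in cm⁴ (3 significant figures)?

I_x ≈ 1210 cm⁴

Split into non-overlapping primitives; take the origin at the lower-left of the bounding box.
Flange: 19 × 2.6, A = 49.4 cm², y = 14.3 cm, Ī = 27.829 cm⁴.
Web: 1.6 × 13, A = 20.8 cm², y = 6.5 cm, Ī = 292.93 cm⁴.
Centroid: ȳ = ΣA·y / ΣA = 11.989 cm.
Transfer each piece to the horizontal axis through the centroid using Ī + A·d² with d = y − 11.989:
  flange: d = 2.3111 cm → contributes +291.69 cm⁴
  web: d = -5.4889 cm → contributes +919.59 cm⁴
Total I = 1211.3 cm⁴.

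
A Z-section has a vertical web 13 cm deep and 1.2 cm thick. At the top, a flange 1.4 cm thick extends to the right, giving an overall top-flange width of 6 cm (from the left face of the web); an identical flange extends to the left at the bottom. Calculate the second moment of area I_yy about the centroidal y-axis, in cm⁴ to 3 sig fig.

Break the section into simple shapes (no overlaps), measuring from the bottom-left corner of the bounding box.
Web: 1.2 × 13, A = 15.6 cm², x = 5.4 cm, Ī = 1.872 cm⁴.
Top flange (beyond web): 4.8 × 1.4, A = 6.72 cm², x = 8.4 cm, Ī = 12.902 cm⁴.
Bottom flange (beyond web): 4.8 × 1.4, A = 6.72 cm², x = 2.4 cm, Ī = 12.902 cm⁴.
Centroid: x̄ = ΣA·x / ΣA = 5.4 cm.
Transfer each piece to the centroidal y-axis using Ī + A·d² with d = x − 5.4:
  web: d = 0 cm → contributes +1.872 cm⁴
  top flange (beyond web): d = 3 cm → contributes +73.382 cm⁴
  bottom flange (beyond web): d = -3 cm → contributes +73.382 cm⁴
Total I = 148.64 cm⁴.

I_yy ≈ 149 cm⁴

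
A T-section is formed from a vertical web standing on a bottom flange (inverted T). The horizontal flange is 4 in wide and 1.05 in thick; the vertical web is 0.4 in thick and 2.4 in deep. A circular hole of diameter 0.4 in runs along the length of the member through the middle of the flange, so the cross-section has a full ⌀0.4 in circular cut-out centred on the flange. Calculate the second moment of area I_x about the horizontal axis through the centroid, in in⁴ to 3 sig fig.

Split into non-overlapping primitives; take the origin at the lower-left of the bounding box.
Flange: 4 × 1.05, A = 4.2 in², y = 0.525 in, Ī = 0.38588 in⁴.
Web: 0.4 × 2.4, A = 0.96 in², y = 2.25 in, Ī = 0.4608 in⁴.
Hole (subtracted): ⌀0.4, A = 0.12566 in², y = 0.525 in, Ī = 0.0012566 in⁴.
Centroid: ȳ = ΣA·y / ΣA = 0.85394 in.
Transfer each piece to the horizontal axis through the centroid using Ī + A·d² with d = y − 0.85394:
  flange: d = -0.32894 in → contributes +0.84032 in⁴
  web: d = 1.3961 in → contributes +2.3318 in⁴
  hole: d = -0.32894 in → contributes −0.014854 in⁴
Total I = 3.1573 in⁴.

I_x ≈ 3.16 in⁴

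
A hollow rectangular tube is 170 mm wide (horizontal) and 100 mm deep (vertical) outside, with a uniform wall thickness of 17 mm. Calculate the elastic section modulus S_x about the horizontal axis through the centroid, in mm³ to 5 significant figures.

Decompose the section into non-overlapping parts with the origin at the bottom-left of its bounding rectangle.
Outer rectangle: 170 × 100, A = 17 000 mm², y = 50 mm, Ī = 14 166 667 mm⁴.
Inner void (subtracted): 136 × 66, A = 8 976 mm², y = 50 mm, Ī = 3 258 288 mm⁴.
By symmetry the centroid is at mid-height, ȳ = 50 mm.
All pieces are centred on the horizontal axis through the centroid, so I = ΣĪ (holes subtracted) = 10 908 379 mm⁴.
Extreme fibre distance c = 50 mm; S = I/c = 218167.6 mm³.

S_x ≈ 2.1817 × 10⁵ mm³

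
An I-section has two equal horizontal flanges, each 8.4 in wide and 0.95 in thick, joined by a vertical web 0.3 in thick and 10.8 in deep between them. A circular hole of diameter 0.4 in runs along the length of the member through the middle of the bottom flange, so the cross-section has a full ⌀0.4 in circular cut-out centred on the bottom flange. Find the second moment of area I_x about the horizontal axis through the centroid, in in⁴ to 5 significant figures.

I_x ≈ 579.20 in⁴

Treat the section as a set of non-overlapping primitives; coordinates are from the bounding-box lower-left.
Bottom flange: 8.4 × 0.95, A = 7.98 in², y = 0.475 in, Ī = 0.6001625 in⁴.
Web: 0.3 × 10.8, A = 3.24 in², y = 6.35 in, Ī = 31.4928 in⁴.
Top flange: 8.4 × 0.95, A = 7.98 in², y = 12.225 in, Ī = 0.6001625 in⁴.
Hole (subtracted): ⌀0.4, A = 0.1256637 in², y = 0.475 in, Ī = 0.001256637 in⁴.
Centroid: ȳ = ΣA·y / ΣA = 6.388705 in.
Transfer each piece to the horizontal axis through the centroid using Ī + A·d² with d = y − 6.388705:
  bottom flange: d = -5.913705 in → contributes +279.676 in⁴
  web: d = -0.03870511 in → contributes +31.49765 in⁴
  top flange: d = 5.836295 in → contributes +272.4176 in⁴
  hole: d = -5.913705 in → contributes −4.395956 in⁴
Total I = 579.1953 in⁴.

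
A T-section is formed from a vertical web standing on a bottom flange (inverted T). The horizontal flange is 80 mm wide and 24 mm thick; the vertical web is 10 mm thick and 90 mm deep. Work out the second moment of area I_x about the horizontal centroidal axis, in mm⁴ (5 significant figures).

I_x ≈ 2.6905 × 10⁶ mm⁴

Treat the section as a set of non-overlapping primitives; coordinates are from the bounding-box lower-left.
Flange: 80 × 24, A = 1 920 mm², y = 12 mm, Ī = 92 160 mm⁴.
Web: 10 × 90, A = 900 mm², y = 69 mm, Ī = 607 500 mm⁴.
Centroid: ȳ = ΣA·y / ΣA = 30.19149 mm.
Transfer each piece to the horizontal centroidal axis using Ī + A·d² with d = y − 30.19149:
  flange: d = -18.19149 mm → contributes +727546.1 mm⁴
  web: d = 38.80851 mm → contributes +1 962 990 mm⁴
Total I = 2 690 537 mm⁴.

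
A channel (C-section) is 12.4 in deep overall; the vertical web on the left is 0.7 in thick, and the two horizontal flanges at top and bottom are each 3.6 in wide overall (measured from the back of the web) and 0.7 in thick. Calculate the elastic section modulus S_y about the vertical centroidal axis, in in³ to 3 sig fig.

Break the section into simple shapes (no overlaps), measuring from the bottom-left corner of the bounding box.
Web: 0.7 × 12.4, A = 8.68 in², x = 0.35 in, Ī = 0.35443 in⁴.
Top flange (beyond web): 2.9 × 0.7, A = 2.03 in², x = 2.15 in, Ī = 1.4227 in⁴.
Bottom flange (beyond web): 2.9 × 0.7, A = 2.03 in², x = 2.15 in, Ī = 1.4227 in⁴.
Centroid: x̄ = ΣA·x / ΣA = 0.92363 in.
Transfer each piece to the vertical centroidal axis using Ī + A·d² with d = x − 0.92363:
  web: d = -0.57363 in → contributes +3.2106 in⁴
  top flange (beyond web): d = 1.2264 in → contributes +4.4758 in⁴
  bottom flange (beyond web): d = 1.2264 in → contributes +4.4758 in⁴
Total I = 12.162 in⁴.
Extreme fibre distance c = 2.6764 in; S = I/c = 4.5443 in³.

S_y ≈ 4.54 in³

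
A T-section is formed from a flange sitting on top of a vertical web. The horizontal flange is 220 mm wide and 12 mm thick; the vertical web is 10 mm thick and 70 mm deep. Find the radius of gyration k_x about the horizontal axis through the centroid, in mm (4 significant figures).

Break the section into simple shapes (no overlaps), measuring from the bottom-left corner of the bounding box.
Flange: 220 × 12, A = 2 640 mm², y = 76 mm, Ī = 31 680 mm⁴.
Web: 10 × 70, A = 700 mm², y = 35 mm, Ī = 285 833 mm⁴.
Centroid: ȳ = ΣA·y / ΣA = 67.4072 mm.
Transfer each piece to the horizontal axis through the centroid using Ī + A·d² with d = y − 67.4072:
  flange: d = 8.59281 mm → contributes +226 608 mm⁴
  web: d = -32.4072 mm → contributes +1 020 991 mm⁴
Total I = 1 247 600 mm⁴.
Radius of gyration: k = √(I/A) = √(1 247 600 / 3 340) = 19.327 mm.

k_x ≈ 19.33 mm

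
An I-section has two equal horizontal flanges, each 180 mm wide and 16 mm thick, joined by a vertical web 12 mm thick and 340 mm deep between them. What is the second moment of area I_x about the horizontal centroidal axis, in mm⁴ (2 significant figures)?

I_x ≈ 2.2 × 10⁸ mm⁴

Decompose the section into non-overlapping parts with the origin at the bottom-left of its bounding rectangle.
Bottom flange: 180 × 16, A = 2 880 mm², y = 8 mm, Ī = 61 440 mm⁴.
Web: 12 × 340, A = 4 080 mm², y = 186 mm, Ī = 39 304 000 mm⁴.
Top flange: 180 × 16, A = 2 880 mm², y = 364 mm, Ī = 61 440 mm⁴.
By symmetry the centroid is at mid-height, ȳ = 186 mm.
Transfer each piece to the horizontal centroidal axis using Ī + A·d² with d = y − 186:
  bottom flange: d = -178 mm → contributes +91 311 360 mm⁴
  web: d = 0 mm → contributes +39 304 000 mm⁴
  top flange: d = 178 mm → contributes +91 311 360 mm⁴
Total I = 221 926 720 mm⁴.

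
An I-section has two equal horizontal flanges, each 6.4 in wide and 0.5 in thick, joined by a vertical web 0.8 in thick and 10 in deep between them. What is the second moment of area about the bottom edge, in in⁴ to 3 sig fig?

Break the section into simple shapes (no overlaps), measuring from the bottom-left corner of the bounding box.
Bottom flange: 6.4 × 0.5, A = 3.2 in², y = 0.25 in, Ī = 0.066667 in⁴.
Web: 0.8 × 10, A = 8 in², y = 5.5 in, Ī = 66.667 in⁴.
Top flange: 6.4 × 0.5, A = 3.2 in², y = 10.75 in, Ī = 0.066667 in⁴.
Transfer each piece to a horizontal axis along the bottom face using Ī + A·d² with d = y − 0:
  bottom flange: d = 0.25 in → contributes +0.26667 in⁴
  web: d = 5.5 in → contributes +308.67 in⁴
  top flange: d = 10.75 in → contributes +369.87 in⁴
Total I = 678.8 in⁴.

I_base ≈ 679 in⁴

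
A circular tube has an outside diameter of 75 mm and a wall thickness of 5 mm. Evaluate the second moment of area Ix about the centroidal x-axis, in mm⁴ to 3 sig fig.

Ix ≈ 6.77 × 10⁵ mm⁴

Treat the section as a set of non-overlapping primitives; coordinates are from the bounding-box lower-left.
Outer circle: ⌀75, A = 4417.9 mm², y = 37.5 mm, Ī = 1 553 156 mm⁴.
Bore (subtracted): ⌀65, A = 3318.3 mm², y = 37.5 mm, Ī = 876 241 mm⁴.
By symmetry the centroid is at mid-height, ȳ = 37.5 mm.
All pieces are centred on the centroidal x-axis, so I = ΣĪ (holes subtracted) = 676 915 mm⁴.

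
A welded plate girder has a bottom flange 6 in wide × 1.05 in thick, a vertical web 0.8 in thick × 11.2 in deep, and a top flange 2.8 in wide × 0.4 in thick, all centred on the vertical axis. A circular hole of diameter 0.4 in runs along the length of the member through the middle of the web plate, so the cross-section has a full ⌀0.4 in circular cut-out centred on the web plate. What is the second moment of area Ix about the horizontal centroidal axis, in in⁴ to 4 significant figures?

Ix ≈ 304.9 in⁴

Treat the section as a set of non-overlapping primitives; coordinates are from the bounding-box lower-left.
Bottom plate: 6 × 1.05, A = 6.3 in², y = 0.525 in, Ī = 0.578813 in⁴.
Web plate: 0.8 × 11.2, A = 8.96 in², y = 6.65 in, Ī = 93.6619 in⁴.
Top plate: 2.8 × 0.4, A = 1.12 in², y = 12.45 in, Ī = 0.0149333 in⁴.
Hole (subtracted): ⌀0.4, A = 0.125664 in², y = 6.65 in, Ī = 0.00125664 in⁴.
Centroid: ȳ = ΣA·y / ΣA = 4.67567 in.
Transfer each piece to the horizontal centroidal axis using Ī + A·d² with d = y − 4.67567:
  bottom plate: d = -4.15067 in → contributes +109.115 in⁴
  web plate: d = 1.97433 in → contributes +128.588 in⁴
  top plate: d = 7.77433 in → contributes +67.708 in⁴
  hole: d = 1.97433 in → contributes −0.491093 in⁴
Total I = 304.92 in⁴.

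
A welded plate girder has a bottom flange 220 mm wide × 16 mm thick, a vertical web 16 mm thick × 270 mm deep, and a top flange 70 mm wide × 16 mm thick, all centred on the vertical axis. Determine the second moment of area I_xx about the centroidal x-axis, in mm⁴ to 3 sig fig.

I_xx ≈ 1.08 × 10⁸ mm⁴

Decompose the section into non-overlapping parts with the origin at the bottom-left of its bounding rectangle.
Bottom plate: 220 × 16, A = 3 520 mm², y = 8 mm, Ī = 75 093 mm⁴.
Web plate: 16 × 270, A = 4 320 mm², y = 151 mm, Ī = 26 244 000 mm⁴.
Top plate: 70 × 16, A = 1 120 mm², y = 294 mm, Ī = 23 893 mm⁴.
Centroid: ȳ = ΣA·y / ΣA = 112.7 mm.
Transfer each piece to the centroidal x-axis using Ī + A·d² with d = y − 112.7:
  bottom plate: d = -104.7 mm → contributes +38 659 018 mm⁴
  web plate: d = 38.304 mm → contributes +32 582 147 mm⁴
  top plate: d = 181.3 mm → contributes +36 839 397 mm⁴
Total I = 108 080 561 mm⁴.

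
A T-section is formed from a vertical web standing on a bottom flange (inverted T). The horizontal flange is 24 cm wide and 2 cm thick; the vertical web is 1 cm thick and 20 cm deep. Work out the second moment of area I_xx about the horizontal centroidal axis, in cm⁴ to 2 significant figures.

Split into non-overlapping primitives; take the origin at the lower-left of the bounding box.
Flange: 24 × 2, A = 48 cm², y = 1 cm, Ī = 16 cm⁴.
Web: 1 × 20, A = 20 cm², y = 12 cm, Ī = 666.7 cm⁴.
Centroid: ȳ = ΣA·y / ΣA = 4.235 cm.
Transfer each piece to the horizontal centroidal axis using Ī + A·d² with d = y − 4.235:
  flange: d = -3.235 cm → contributes +518.4 cm⁴
  web: d = 7.765 cm → contributes +1 872 cm⁴
Total I = 2 391 cm⁴.

I_xx ≈ 2400 cm⁴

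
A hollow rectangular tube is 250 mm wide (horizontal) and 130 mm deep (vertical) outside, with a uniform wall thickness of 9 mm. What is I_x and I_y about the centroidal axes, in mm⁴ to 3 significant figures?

I_x ≈ 1.86 × 10⁷ mm⁴, I_y ≈ 5.27 × 10⁷ mm⁴

Break the section into simple shapes (no overlaps), measuring from the bottom-left corner of the bounding box.
Outer rectangle: 250 × 130, A = 32 500 mm², y = 65 mm, Ī = 45 770 833 mm⁴.
Inner void (subtracted): 232 × 112, A = 25 984 mm², y = 65 mm, Ī = 27 161 941 mm⁴.
By symmetry the centroid is at mid-height, ȳ = 65 mm.
All pieces are centred on the centroidal x-axis, so I = ΣĪ (holes subtracted) = 18 608 892 mm⁴.
Repeating about the centroidal y-axis gives I_y = 52 723 932 mm⁴.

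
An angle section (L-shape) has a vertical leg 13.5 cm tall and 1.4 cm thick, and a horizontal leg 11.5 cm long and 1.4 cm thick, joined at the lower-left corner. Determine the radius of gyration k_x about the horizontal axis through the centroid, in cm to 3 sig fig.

Break the section into simple shapes (no overlaps), measuring from the bottom-left corner of the bounding box.
Vertical leg: 1.4 × 13.5, A = 18.9 cm², y = 6.75 cm, Ī = 287.04 cm⁴.
Horizontal leg (remainder): 10.1 × 1.4, A = 14.14 cm², y = 0.7 cm, Ī = 2.3095 cm⁴.
Centroid: ȳ = ΣA·y / ΣA = 4.1608 cm.
Transfer each piece to the horizontal axis through the centroid using Ī + A·d² with d = y − 4.1608:
  vertical leg: d = 2.5892 cm → contributes +413.75 cm⁴
  horizontal leg (remainder): d = -3.4608 cm → contributes +171.67 cm⁴
Total I = 585.41 cm⁴.
Radius of gyration: k = √(I/A) = √(585.41 / 33.04) = 4.2093 cm.

k_x ≈ 4.21 cm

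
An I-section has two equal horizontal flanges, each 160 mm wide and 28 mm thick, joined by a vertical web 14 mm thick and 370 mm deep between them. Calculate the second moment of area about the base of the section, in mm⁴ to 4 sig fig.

I_base ≈ 1.056 × 10⁹ mm⁴

Split into non-overlapping primitives; take the origin at the lower-left of the bounding box.
Bottom flange: 160 × 28, A = 4 480 mm², y = 14 mm, Ī = 292 693 mm⁴.
Web: 14 × 370, A = 5 180 mm², y = 213 mm, Ī = 59 095 167 mm⁴.
Top flange: 160 × 28, A = 4 480 mm², y = 412 mm, Ī = 292 693 mm⁴.
Transfer each piece to a horizontal axis along the bottom face using Ī + A·d² with d = y − 0:
  bottom flange: d = 14 mm → contributes +1 170 773 mm⁴
  web: d = 213 mm → contributes +294 106 587 mm⁴
  top flange: d = 412 mm → contributes +760 745 813 mm⁴
Total I = 1 056 023 173 mm⁴.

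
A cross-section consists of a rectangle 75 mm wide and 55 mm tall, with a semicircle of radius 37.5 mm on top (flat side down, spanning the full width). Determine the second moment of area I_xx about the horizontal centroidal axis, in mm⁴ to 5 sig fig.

Treat the section as a set of non-overlapping primitives; coordinates are from the bounding-box lower-left.
Rectangular body: 75 × 55, A = 4 125 mm², y = 27.5 mm, Ī = 1 039 844 mm⁴.
Semicircular cap: semicircle r = 37.5, A = 2208.932 mm², y = 70.91549 mm, Ī = 217048.7 mm⁴.
Centroid: ȳ = ΣA·y / ΣA = 42.64097 mm.
Transfer each piece to the horizontal centroidal axis using Ī + A·d² with d = y − 42.64097:
  rectangular body: d = -15.14097 mm → contributes +1 985 496 mm⁴
  semicircular cap: d = 28.27452 mm → contributes +1 982 977 mm⁴
Total I = 3 968 473 mm⁴.

I_xx ≈ 3.9685 × 10⁶ mm⁴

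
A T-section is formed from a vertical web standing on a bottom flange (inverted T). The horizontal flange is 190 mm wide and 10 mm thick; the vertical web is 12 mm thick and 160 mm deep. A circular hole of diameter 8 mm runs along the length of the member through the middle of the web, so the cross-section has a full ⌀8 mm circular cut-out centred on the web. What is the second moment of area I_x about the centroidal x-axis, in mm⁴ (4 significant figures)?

I_x ≈ 1.092 × 10⁷ mm⁴

Split into non-overlapping primitives; take the origin at the lower-left of the bounding box.
Flange: 190 × 10, A = 1 900 mm², y = 5 mm, Ī = 15833.3 mm⁴.
Web: 12 × 160, A = 1 920 mm², y = 90 mm, Ī = 4 096 000 mm⁴.
Hole (subtracted): ⌀8, A = 50.2655 mm², y = 90 mm, Ī = 201.062 mm⁴.
Centroid: ȳ = ΣA·y / ΣA = 47.1588 mm.
Transfer each piece to the centroidal x-axis using Ī + A·d² with d = y − 47.1588:
  flange: d = -42.1588 mm → contributes +3 392 824 mm⁴
  web: d = 42.8412 mm → contributes +7 619 910 mm⁴
  hole: d = 42.8412 mm → contributes −92456.8 mm⁴
Total I = 10 920 276 mm⁴.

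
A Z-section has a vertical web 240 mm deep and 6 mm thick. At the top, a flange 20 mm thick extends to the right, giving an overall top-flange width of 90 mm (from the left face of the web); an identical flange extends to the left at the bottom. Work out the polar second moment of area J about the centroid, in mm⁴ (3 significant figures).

Treat the section as a set of non-overlapping primitives; coordinates are from the bounding-box lower-left.
Web: 6 × 240, A = 1 440 mm², y = 120 mm, Ī = 6 912 000 mm⁴.
Top flange (beyond web): 84 × 20, A = 1 680 mm², y = 230 mm, Ī = 56 000 mm⁴.
Bottom flange (beyond web): 84 × 20, A = 1 680 mm², y = 10 mm, Ī = 56 000 mm⁴.
Centroid: ȳ = ΣA·y / ΣA = 120 mm.
Transfer each piece to the centroidal x-axis using Ī + A·d² with d = y − 120:
  web: d = 0 mm → contributes +6 912 000 mm⁴
  top flange (beyond web): d = 110 mm → contributes +20 384 000 mm⁴
  bottom flange (beyond web): d = -110 mm → contributes +20 384 000 mm⁴
Total I = 47 680 000 mm⁴.
For the y-axis: x̄ = 87 mm.
Repeating about the centroidal y-axis gives I_y = 8 784 000 mm⁴.
Polar second moment: J = I_x + I_y = 56 464 000 mm⁴.

J ≈ 5.65 × 10⁷ mm⁴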